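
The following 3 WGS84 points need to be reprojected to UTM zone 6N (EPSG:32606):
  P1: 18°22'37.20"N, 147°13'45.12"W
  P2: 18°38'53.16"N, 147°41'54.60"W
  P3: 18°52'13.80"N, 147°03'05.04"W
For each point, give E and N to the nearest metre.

UTM zone 6N: λ₀ = -147°, k₀ = 0.9996.
P1 (18.3770°, -147.2292°) → (475788.318, 2031911.441) m.
P2 (18.6481°, -147.6985°) → (426328.328, 2062034.827) m.
P3 (18.8705°, -147.0514°) → (494585.984, 2086499.448) m.

P1: E 475788 m, N 2031911 m; P2: E 426328 m, N 2062035 m; P3: E 494586 m, N 2086499 m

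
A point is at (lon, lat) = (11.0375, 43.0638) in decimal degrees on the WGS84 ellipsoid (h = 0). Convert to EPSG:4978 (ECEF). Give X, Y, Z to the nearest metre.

WGS84: a = 6378137 m, e² = 0.006694380; N(φ) = a/√(1−e²sin²φ) = 6388113.885 m.
X = (N+h)·cosφ·cosλ = 4580784.680 m; Y = (N+h)·cosφ·sinλ = 893526.135 m; Z = (N(1−e²)+h)·sinφ = 4332682.724 m.

X 4580785 m, Y 893526 m, Z 4332683 m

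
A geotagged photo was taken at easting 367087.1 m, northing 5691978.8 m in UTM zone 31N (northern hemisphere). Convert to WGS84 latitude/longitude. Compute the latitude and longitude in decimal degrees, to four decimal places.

Zone 31N: λ₀ = 3°, k₀ = 0.9996, false easting 500000 m.
Meridian distance M = (N − FN)/k₀ = 5694256.5 m.
Inverse transverse Mercator on WGS84 gives φ = 51.36350028°, λ = 1.09080006°.

lat 51.3635°, lon 1.0908°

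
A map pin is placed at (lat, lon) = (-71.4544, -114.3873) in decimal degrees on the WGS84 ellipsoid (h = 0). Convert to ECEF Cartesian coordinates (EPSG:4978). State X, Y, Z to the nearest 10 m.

WGS84: a = 6378137 m, e² = 0.006694380; N(φ) = a/√(1−e²sin²φ) = 6397413.186 m.
X = (N+h)·cosφ·cosλ = -840156.272 m; Y = (N+h)·cosφ·sinλ = -1853205.997 m; Z = (N(1−e²)+h)·sinφ = -6024598.017 m.

X -840160 m, Y -1853210 m, Z -6024600 m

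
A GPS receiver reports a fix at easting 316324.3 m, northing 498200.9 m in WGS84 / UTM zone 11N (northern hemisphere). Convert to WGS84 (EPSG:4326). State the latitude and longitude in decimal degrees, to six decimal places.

Zone 11N: λ₀ = -117°, k₀ = 0.9996, false easting 500000 m.
Meridian distance M = (N − FN)/k₀ = 498400.3 m.
Inverse transverse Mercator on WGS84 gives φ = 4.50540043°, λ = -118.65550028°.

lat 4.505400°, lon -118.655500°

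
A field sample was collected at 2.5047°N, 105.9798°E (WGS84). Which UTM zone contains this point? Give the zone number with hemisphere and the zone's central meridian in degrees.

UTM zone = ⌊(λ + 180)/6⌋ + 1; 105.9798° ∈ [102°, 108°) → zone 48.
Hemisphere: N (φ ≥ 0).
Central meridian λ₀ = 6×48 − 183 = 105°.

Zone 48N, central meridian 105°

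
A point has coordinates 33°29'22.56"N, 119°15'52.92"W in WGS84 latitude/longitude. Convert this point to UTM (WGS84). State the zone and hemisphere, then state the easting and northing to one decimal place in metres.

Longitude -119.2647° lies in the 6° band [-120°, -114°), giving zone 11; latitude is north of the equator, so 11N.
Zone 11 central meridian λ₀ = 6×11 − 183 = -117°; Δλ = -2.2647°.
Transverse Mercator on WGS84 with k₀ = 0.9996 gives E = 289595.744 m, N = 3707861.378 m.

Zone 11N: E 289595.7 m, N 3707861.4 m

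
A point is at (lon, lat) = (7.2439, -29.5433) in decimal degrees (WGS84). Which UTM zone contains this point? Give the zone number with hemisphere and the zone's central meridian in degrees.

Zone 32S, central meridian 9°

UTM zone = ⌊(λ + 180)/6⌋ + 1; 7.2439° ∈ [6°, 12°) → zone 32.
Hemisphere: S (φ < 0).
Central meridian λ₀ = 6×32 − 183 = 9°.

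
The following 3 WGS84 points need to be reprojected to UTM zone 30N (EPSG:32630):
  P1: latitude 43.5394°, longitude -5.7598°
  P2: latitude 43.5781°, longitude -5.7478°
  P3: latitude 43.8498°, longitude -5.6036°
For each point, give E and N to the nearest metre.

P1: E 277026 m, N 4824418 m; P2: E 278138 m, N 4828684 m; P3: E 290730 m, N 4858486 m

UTM zone 30N: λ₀ = -3°, k₀ = 0.9996.
P1 (43.5394°, -5.7598°) → (277026.434, 4824417.736) m.
P2 (43.5781°, -5.7478°) → (278138.151, 4828683.857) m.
P3 (43.8498°, -5.6036°) → (290729.808, 4858485.801) m.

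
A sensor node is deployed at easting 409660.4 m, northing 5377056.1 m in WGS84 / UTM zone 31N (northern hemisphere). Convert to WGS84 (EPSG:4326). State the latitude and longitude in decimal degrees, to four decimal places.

Zone 31N: λ₀ = 3°, k₀ = 0.9996, false easting 500000 m.
Meridian distance M = (N − FN)/k₀ = 5379207.8 m.
Inverse transverse Mercator on WGS84 gives φ = 48.54010019°, λ = 1.77609981°.

lat 48.5401°, lon 1.7761°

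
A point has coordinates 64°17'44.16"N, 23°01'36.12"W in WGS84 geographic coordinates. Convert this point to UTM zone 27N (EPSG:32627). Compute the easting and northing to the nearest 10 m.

E 401930 m, N 7131520 m

Zone 27 central meridian λ₀ = 6×27 − 183 = -21°; Δλ = -2.0267°.
Transverse Mercator on WGS84 with k₀ = 0.9996 gives E = 401931.032 m, N = 7131517.422 m.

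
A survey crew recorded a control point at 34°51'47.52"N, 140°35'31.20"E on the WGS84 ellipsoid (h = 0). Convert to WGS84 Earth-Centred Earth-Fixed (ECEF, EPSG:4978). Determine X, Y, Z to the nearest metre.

X -4047977 m, Y 3325993 m, Z 3625425 m

WGS84: a = 6378137 m, e² = 0.006694380; N(φ) = a/√(1−e²sin²φ) = 6385124.160 m.
X = (N+h)·cosφ·cosλ = -4047977.147 m; Y = (N+h)·cosφ·sinλ = 3325992.578 m; Z = (N(1−e²)+h)·sinφ = 3625424.669 m.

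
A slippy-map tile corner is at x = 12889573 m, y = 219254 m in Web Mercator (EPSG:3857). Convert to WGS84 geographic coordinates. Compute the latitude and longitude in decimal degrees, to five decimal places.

lat 1.96920°, lon 115.78900°

R = 6378137 m. λ = x/R = 115.78900432°.
φ = 2·arctan(exp(y/R)) − 90° = 2·arctan(1.03497) − 90° = 1.96920440°.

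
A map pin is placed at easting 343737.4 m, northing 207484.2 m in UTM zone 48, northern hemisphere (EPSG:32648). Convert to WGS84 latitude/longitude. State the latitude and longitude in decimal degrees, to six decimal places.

lat 1.876600°, lon 103.595100°

Zone 48N: λ₀ = 105°, k₀ = 0.9996, false easting 500000 m.
Meridian distance M = (N − FN)/k₀ = 207567.2 m.
Inverse transverse Mercator on WGS84 gives φ = 1.87660023°, λ = 103.59510039°.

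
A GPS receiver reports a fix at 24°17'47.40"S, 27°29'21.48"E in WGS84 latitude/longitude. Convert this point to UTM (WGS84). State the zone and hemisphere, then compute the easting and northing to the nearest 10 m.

Longitude 27.4893° lies in the 6° band [24°, 30°), giving zone 35; latitude is south of the equator, so 35S.
Zone 35 central meridian λ₀ = 6×35 − 183 = 27°; Δλ = +0.4893°.
Transverse Mercator on WGS84 with k₀ = 0.9996 gives E = 549652.943 m, N = 7312858.912 m.

Zone 35S: E 549650 m, N 7312860 m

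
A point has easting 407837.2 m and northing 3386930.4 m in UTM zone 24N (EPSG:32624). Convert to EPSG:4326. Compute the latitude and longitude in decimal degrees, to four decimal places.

Zone 24N: λ₀ = -39°, k₀ = 0.9996, false easting 500000 m.
Meridian distance M = (N − FN)/k₀ = 3388285.7 m.
Inverse transverse Mercator on WGS84 gives φ = 30.61140010°, λ = -39.96149972°.

lat 30.6114°, lon -39.9615°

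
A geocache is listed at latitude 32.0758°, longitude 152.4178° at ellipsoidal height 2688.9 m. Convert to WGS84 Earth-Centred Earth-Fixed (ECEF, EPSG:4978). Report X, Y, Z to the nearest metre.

X -4796804 m, Y 2505811 m, Z 3368984 m

WGS84: a = 6378137 m, e² = 0.006694380; N(φ) = a/√(1−e²sin²φ) = 6384166.001 m.
X = (N+h)·cosφ·cosλ = -4796804.203 m; Y = (N+h)·cosφ·sinλ = 2505811.441 m; Z = (N(1−e²)+h)·sinφ = 3368984.475 m.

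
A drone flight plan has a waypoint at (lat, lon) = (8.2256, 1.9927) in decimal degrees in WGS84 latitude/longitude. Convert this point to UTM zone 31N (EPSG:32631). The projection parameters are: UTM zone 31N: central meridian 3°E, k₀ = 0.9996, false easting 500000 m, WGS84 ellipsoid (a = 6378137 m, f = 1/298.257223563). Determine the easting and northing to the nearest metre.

Zone 31 central meridian λ₀ = 6×31 − 183 = 3°; Δλ = -1.0073°.
Transverse Mercator on WGS84 with k₀ = 0.9996 gives E = 389052.718 m, N = 909377.961 m.

E 389053 m, N 909378 m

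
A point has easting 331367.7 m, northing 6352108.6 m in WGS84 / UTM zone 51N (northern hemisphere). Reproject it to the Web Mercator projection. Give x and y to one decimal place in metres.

Unproject from UTM 51N (λ₀ = 123°) → φ = 57.28079967°, λ = 120.20250070°.
Web Mercator (R = 6378137 m): x = 13380881.170 m, y = 7817729.579 m.

x 13380881.2 m, y 7817729.6 m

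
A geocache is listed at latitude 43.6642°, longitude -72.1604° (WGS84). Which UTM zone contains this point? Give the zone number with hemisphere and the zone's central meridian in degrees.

Zone 18N, central meridian -75°

UTM zone = ⌊(λ + 180)/6⌋ + 1; -72.1604° ∈ [-78°, -72°) → zone 18.
Hemisphere: N (φ ≥ 0).
Central meridian λ₀ = 6×18 − 183 = -75°.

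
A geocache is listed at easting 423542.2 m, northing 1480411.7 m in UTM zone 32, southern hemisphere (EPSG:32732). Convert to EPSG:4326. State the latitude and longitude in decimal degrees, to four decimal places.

Zone 32S: λ₀ = 9°, k₀ = 0.9996, false easting 500000 m, false northing 10000000 m.
Meridian distance M = (N − FN)/k₀ = -8522997.5 m.
Inverse transverse Mercator on WGS84 gives φ = -76.73900012°, λ = 6.01290147°.

lat -76.7390°, lon 6.0129°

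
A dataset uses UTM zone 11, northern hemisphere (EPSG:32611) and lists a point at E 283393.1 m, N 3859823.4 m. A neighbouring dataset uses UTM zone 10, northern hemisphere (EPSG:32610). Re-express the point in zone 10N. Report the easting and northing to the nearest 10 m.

UTM 11N → geographic: φ = 34.85770020°, λ = -119.36940011°.
UTM 10N (λ₀ = -123°) forward: E = 831948.369 m, N = 3863278.460 m.

E 831950 m, N 3863280 m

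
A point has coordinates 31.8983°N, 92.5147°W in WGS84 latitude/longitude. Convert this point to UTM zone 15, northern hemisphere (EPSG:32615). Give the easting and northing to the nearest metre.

Zone 15 central meridian λ₀ = 6×15 − 183 = -93°; Δλ = +0.4853°.
Transverse Mercator on WGS84 with k₀ = 0.9996 gives E = 545889.948 m, N = 3529265.802 m.

E 545890 m, N 3529266 m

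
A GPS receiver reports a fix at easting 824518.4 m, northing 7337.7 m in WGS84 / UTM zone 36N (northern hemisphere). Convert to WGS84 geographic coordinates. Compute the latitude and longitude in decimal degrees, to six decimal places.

lat 0.066300°, lon 35.915100°

Zone 36N: λ₀ = 33°, k₀ = 0.9996, false easting 500000 m.
Meridian distance M = (N − FN)/k₀ = 7340.6 m.
Inverse transverse Mercator on WGS84 gives φ = 0.06629999°, λ = 35.91509991°.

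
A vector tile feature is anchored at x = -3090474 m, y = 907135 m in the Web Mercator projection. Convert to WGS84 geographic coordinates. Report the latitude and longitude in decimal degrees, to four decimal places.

lat 8.1216°, lon -27.7622°

R = 6378137 m. λ = x/R = -27.76220029°.
φ = 2·arctan(exp(y/R)) − 90° = 2·arctan(1.15284) − 90° = 8.12159750°.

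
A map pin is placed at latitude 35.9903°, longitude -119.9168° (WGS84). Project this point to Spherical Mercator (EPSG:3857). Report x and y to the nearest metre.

x -13349077 m, y 4299287 m

Web Mercator is spherical with R = a = 6378137 m.
x = R·λ = 6378137 × -2.092942988 = -13349077.114 m.
y = R·ln tan(π/4 + φ/2) = 6378137 × 0.674066228 = 4299286.749 m.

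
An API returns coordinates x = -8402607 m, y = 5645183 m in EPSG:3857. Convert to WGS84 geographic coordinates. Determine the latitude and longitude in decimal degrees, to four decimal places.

R = 6378137 m. λ = x/R = -75.48190295°.
φ = 2·arctan(exp(y/R)) − 90° = 2·arctan(2.42319) − 90° = 45.15010195°.

lat 45.1501°, lon -75.4819°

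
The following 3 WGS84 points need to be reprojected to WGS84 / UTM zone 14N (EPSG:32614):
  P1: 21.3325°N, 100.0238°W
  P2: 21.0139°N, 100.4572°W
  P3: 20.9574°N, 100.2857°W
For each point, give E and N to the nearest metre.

P1: E 393831 m, N 2359292 m; P2: E 348557 m, N 2324377 m; P3: E 366332 m, N 2317969 m

UTM zone 14N: λ₀ = -99°, k₀ = 0.9996.
P1 (21.3325°, -100.0238°) → (393830.925, 2359292.135) m.
P2 (21.0139°, -100.4572°) → (348556.748, 2324376.684) m.
P3 (20.9574°, -100.2857°) → (366332.443, 2317969.468) m.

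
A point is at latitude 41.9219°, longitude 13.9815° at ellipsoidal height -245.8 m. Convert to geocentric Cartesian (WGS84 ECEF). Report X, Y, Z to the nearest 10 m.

WGS84: a = 6378137 m, e² = 0.006694380; N(φ) = a/√(1−e²sin²φ) = 6387688.112 m.
X = (N+h)·cosφ·cosλ = 4611814.222 m; Y = (N+h)·cosφ·sinλ = 1148272.898 m; Z = (N(1−e²)+h)·sinφ = 4238989.053 m.

X 4611810 m, Y 1148270 m, Z 4238990 m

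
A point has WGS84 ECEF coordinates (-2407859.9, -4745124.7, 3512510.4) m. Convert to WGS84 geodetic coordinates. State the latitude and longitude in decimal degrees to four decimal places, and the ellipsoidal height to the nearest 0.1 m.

lat 33.6063°, lon -116.9050°, h 4246.7 m

λ = atan2(Y, X) = -116.90500047°; p = √(X²+Y²) = 5321089.9 m.
Bowring's method on WGS84 (a = 6378137 m, b = 6356752.314 m) gives φ = 33.60630013°, h = 4246.680 m.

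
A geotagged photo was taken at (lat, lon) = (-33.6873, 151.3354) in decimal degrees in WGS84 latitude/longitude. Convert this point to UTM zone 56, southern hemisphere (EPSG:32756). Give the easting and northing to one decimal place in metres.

E 345708.4 m, N 6271271.3 m

Zone 56 central meridian λ₀ = 6×56 − 183 = 153°; Δλ = -1.6646°.
Transverse Mercator on WGS84 with k₀ = 0.9996 gives E = 345708.399 m, N = 6271271.328 m.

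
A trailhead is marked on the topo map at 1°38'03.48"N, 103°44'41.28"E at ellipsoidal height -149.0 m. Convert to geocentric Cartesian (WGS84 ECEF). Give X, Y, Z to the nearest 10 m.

X -1514780 m, Y 6192840 m, Z 180680 m

WGS84: a = 6378137 m, e² = 0.006694380; N(φ) = a/√(1−e²sin²φ) = 6378154.365 m.
X = (N+h)·cosφ·cosλ = -1514783.196 m; Y = (N+h)·cosφ·sinλ = 6192842.346 m; Z = (N(1−e²)+h)·sinφ = 180683.278 m.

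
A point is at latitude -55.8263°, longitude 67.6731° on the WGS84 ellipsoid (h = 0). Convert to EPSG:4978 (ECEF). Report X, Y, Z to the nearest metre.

WGS84: a = 6378137 m, e² = 0.006694380; N(φ) = a/√(1−e²sin²φ) = 6392800.456 m.
X = (N+h)·cosφ·cosλ = 1364133.396 m; Y = (N+h)·cosφ·sinλ = 3321658.005 m; Z = (N(1−e²)+h)·sinφ = -5253603.270 m.

X 1364133 m, Y 3321658 m, Z -5253603 m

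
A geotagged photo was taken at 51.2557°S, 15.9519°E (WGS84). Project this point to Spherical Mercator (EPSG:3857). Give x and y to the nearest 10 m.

Web Mercator is spherical with R = a = 6378137 m.
x = R·λ = 6378137 × 0.278413177 = 1775757.385 m.
y = R·ln tan(π/4 + φ/2) = 6378137 × -1.045234578 = -6666649.338 m.

x 1775760 m, y -6666650 m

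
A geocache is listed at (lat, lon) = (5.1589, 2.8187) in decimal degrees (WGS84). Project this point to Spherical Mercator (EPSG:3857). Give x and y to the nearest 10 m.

Web Mercator is spherical with R = a = 6378137 m.
x = R·λ = 6378137 × 0.049195596 = 313776.249 m.
y = R·ln tan(π/4 + φ/2) = 6378137 × 0.090161699 = 575063.669 m.

x 313780 m, y 575060 m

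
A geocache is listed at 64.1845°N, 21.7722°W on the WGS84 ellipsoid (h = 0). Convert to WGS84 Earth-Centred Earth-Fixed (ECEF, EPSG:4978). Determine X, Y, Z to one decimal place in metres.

X 2586410.3 m, Y -1033034.9 m, Z 5718701.5 m

WGS84: a = 6378137 m, e² = 0.006694380; N(φ) = a/√(1−e²sin²φ) = 6395507.991 m.
X = (N+h)·cosφ·cosλ = 2586410.290 m; Y = (N+h)·cosφ·sinλ = -1033034.902 m; Z = (N(1−e²)+h)·sinφ = 5718701.500 m.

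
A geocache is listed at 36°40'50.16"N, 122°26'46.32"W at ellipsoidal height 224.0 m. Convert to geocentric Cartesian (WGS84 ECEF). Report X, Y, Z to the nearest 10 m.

WGS84: a = 6378137 m, e² = 0.006694380; N(φ) = a/√(1−e²sin²φ) = 6385768.610 m.
X = (N+h)·cosφ·cosλ = -2747682.747 m; Y = (N+h)·cosφ·sinλ = -4321948.203 m; Z = (N(1−e²)+h)·sinφ = 3789159.779 m.

X -2747680 m, Y -4321950 m, Z 3789160 m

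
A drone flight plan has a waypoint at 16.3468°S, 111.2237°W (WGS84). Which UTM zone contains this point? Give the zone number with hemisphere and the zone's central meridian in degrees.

Zone 12S, central meridian -111°

UTM zone = ⌊(λ + 180)/6⌋ + 1; -111.2237° ∈ [-114°, -108°) → zone 12.
Hemisphere: S (φ < 0).
Central meridian λ₀ = 6×12 − 183 = -111°.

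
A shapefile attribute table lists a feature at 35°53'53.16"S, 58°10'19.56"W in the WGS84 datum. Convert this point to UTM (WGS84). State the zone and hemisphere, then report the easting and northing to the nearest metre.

Zone 21S: E 394223 m, N 6026719 m

Longitude -58.1721° lies in the 6° band [-60°, -54°), giving zone 21; latitude is south of the equator, so 21S.
Zone 21 central meridian λ₀ = 6×21 − 183 = -57°; Δλ = -1.1721°.
Transverse Mercator on WGS84 with k₀ = 0.9996 gives E = 394223.354 m, N = 6026719.210 m.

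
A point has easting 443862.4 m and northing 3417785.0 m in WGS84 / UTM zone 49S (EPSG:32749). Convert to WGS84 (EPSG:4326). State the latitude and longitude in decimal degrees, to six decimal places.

Zone 49S: λ₀ = 111°, k₀ = 0.9996, false easting 500000 m, false northing 10000000 m.
Meridian distance M = (N − FN)/k₀ = -6584848.9 m.
Inverse transverse Mercator on WGS84 gives φ = -59.37489967°, λ = 110.01210007°.

lat -59.374900°, lon 110.012100°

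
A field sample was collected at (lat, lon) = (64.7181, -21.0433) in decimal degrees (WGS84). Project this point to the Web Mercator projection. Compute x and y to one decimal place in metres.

Web Mercator is spherical with R = a = 6378137 m.
x = R·λ = 6378137 × -0.367274870 = -2342529.441 m.
y = R·ln tan(π/4 + φ/2) = 6378137 × 1.494873272 = 9534506.524 m.

x -2342529.4 m, y 9534506.5 m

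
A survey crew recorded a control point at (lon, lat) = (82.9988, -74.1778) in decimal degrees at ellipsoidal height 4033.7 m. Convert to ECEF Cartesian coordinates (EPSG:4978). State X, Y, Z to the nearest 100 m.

X 212800 m, Y 1732500 m, Z -6118300 m

WGS84: a = 6378137 m, e² = 0.006694380; N(φ) = a/√(1−e²sin²φ) = 6397991.091 m.
X = (N+h)·cosφ·cosλ = 212763.074 m; Y = (N+h)·cosφ·sinλ = 1732516.206 m; Z = (N(1−e²)+h)·sinφ = -6118259.746 m.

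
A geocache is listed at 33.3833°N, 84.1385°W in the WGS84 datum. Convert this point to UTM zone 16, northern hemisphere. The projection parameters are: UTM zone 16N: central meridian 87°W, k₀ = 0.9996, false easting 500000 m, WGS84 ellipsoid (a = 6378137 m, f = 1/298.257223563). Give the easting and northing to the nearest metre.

Zone 16 central meridian λ₀ = 6×16 − 183 = -87°; Δλ = +2.8615°.
Transverse Mercator on WGS84 with k₀ = 0.9996 gives E = 766191.587 m, N = 3697440.277 m.

E 766192 m, N 3697440 m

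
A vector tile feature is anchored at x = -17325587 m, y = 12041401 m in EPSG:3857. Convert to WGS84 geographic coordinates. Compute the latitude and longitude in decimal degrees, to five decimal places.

lat 72.78310°, lon -155.63840°

R = 6378137 m. λ = x/R = -155.63839608°.
φ = 2·arctan(exp(y/R)) − 90° = 2·arctan(6.60560) − 90° = 72.78310021°.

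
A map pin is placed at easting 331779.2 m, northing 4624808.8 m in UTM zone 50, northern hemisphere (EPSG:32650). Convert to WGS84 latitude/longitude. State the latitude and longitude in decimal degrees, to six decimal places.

lat 41.757300°, lon 114.976499°

Zone 50N: λ₀ = 117°, k₀ = 0.9996, false easting 500000 m.
Meridian distance M = (N − FN)/k₀ = 4626659.5 m.
Inverse transverse Mercator on WGS84 gives φ = 41.75729983°, λ = 114.97649942°.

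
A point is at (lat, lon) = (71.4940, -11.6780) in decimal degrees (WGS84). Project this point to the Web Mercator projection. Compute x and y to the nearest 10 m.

Web Mercator is spherical with R = a = 6378137 m.
x = R·λ = 6378137 × -0.203819550 = -1299989.013 m.
y = R·ln tan(π/4 + φ/2) = 6378137 × 1.814532267 = 11573335.389 m.

x -1299990 m, y 11573340 m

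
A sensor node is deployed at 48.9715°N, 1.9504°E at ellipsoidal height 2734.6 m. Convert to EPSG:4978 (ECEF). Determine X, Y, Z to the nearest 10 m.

WGS84: a = 6378137 m, e² = 0.006694380; N(φ) = a/√(1−e²sin²φ) = 6390321.319 m.
X = (N+h)·cosφ·cosλ = 4194190.284 m; Y = (N+h)·cosφ·sinλ = 142829.193 m; Z = (N(1−e²)+h)·sinφ = 4790541.730 m.

X 4194190 m, Y 142830 m, Z 4790540 m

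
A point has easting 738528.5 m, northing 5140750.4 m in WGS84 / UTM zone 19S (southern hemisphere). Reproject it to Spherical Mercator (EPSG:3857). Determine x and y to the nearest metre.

x -7350704 m, y -5441919 m

Unproject from UTM 19S (λ₀ = -69°) → φ = -43.84779993°, λ = -66.03249953°.
Web Mercator (R = 6378137 m): x = -7350704.224 m, y = -5441919.003 m.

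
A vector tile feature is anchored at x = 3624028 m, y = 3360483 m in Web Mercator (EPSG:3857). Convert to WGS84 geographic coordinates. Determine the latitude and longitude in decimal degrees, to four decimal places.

lat 28.8808°, lon 32.5552°

R = 6378137 m. λ = x/R = 32.55519742°.
φ = 2·arctan(exp(y/R)) − 90° = 2·arctan(1.69363) − 90° = 28.88079783°.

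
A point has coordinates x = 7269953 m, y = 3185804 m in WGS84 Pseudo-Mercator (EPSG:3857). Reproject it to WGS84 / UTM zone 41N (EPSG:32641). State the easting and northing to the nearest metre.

E 727918 m, N 3043692 m

Web Mercator inverse (R = 6378137 m) → φ = 27.49779891°, λ = 65.30709895°.
UTM 41N forward: E = 727918.307 m, N = 3043692.438 m.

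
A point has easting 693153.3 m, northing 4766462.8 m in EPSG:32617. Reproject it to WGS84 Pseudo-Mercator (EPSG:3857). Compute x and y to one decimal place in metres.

x -8752973.6 m, y 5315975.8 m

Unproject from UTM 17N (λ₀ = -81°) → φ = 43.02630005°, λ = -78.62930000°.
Web Mercator (R = 6378137 m): x = -8752973.637 m, y = 5315975.841 m.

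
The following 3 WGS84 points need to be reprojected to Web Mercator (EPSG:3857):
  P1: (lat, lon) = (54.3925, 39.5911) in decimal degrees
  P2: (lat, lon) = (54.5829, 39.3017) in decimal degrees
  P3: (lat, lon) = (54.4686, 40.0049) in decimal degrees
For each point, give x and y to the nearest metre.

P1: x 4407261 m, y 7244844 m; P2: x 4375045 m, y 7281333 m; P3: x 4453325 m, y 7259408 m

Web Mercator: x = R·λ, y = R·ln tan(π/4+φ/2), R = 6378137 m.
P1 (54.3925°, 39.5911°) → (4407261.092, 7244844.346) m.
P2 (54.5829°, 39.3017°) → (4375045.231, 7281332.713) m.
P3 (54.4686°, 40.0049°) → (4453325.097, 7259407.818) m.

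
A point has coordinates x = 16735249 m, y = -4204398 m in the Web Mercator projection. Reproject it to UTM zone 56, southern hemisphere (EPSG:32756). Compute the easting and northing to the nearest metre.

E 257696 m, N 6090696 m

Web Mercator inverse (R = 6378137 m) → φ = -35.29760219°, λ = 150.33529960°.
UTM 56S forward: E = 257696.080 m, N = 6090696.038 m.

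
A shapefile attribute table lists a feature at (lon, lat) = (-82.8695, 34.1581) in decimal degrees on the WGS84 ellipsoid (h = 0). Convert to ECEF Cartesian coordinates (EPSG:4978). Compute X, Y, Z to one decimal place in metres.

X 655830.8 m, Y -5242569.6 m, Z 3560971.9 m

WGS84: a = 6378137 m, e² = 0.006694380; N(φ) = a/√(1−e²sin²φ) = 6384878.063 m.
X = (N+h)·cosφ·cosλ = 655830.805 m; Y = (N+h)·cosφ·sinλ = -5242569.637 m; Z = (N(1−e²)+h)·sinφ = 3560971.893 m.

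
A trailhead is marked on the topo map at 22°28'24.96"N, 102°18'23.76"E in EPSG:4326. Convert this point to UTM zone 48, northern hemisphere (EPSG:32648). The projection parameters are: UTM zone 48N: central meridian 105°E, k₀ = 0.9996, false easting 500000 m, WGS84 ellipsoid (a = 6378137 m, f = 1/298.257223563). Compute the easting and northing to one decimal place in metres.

Zone 48 central meridian λ₀ = 6×48 − 183 = 105°; Δλ = -2.6934°.
Transverse Mercator on WGS84 with k₀ = 0.9996 gives E = 222844.812 m, N = 2487740.779 m.

E 222844.8 m, N 2487740.8 m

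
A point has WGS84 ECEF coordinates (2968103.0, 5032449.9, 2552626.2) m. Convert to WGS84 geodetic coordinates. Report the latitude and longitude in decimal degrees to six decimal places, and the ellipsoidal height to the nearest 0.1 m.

λ = atan2(Y, X) = 59.46819980°; p = √(X²+Y²) = 5842532.6 m.
Bowring's method on WGS84 (a = 6378137 m, b = 6356752.314 m) gives φ = 23.74219995°, h = 1125.812 m.

lat 23.742200°, lon 59.468200°, h 1125.8 m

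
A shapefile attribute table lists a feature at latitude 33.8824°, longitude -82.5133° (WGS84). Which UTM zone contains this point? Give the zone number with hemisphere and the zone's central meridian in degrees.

Zone 17N, central meridian -81°

UTM zone = ⌊(λ + 180)/6⌋ + 1; -82.5133° ∈ [-84°, -78°) → zone 17.
Hemisphere: N (φ ≥ 0).
Central meridian λ₀ = 6×17 − 183 = -81°.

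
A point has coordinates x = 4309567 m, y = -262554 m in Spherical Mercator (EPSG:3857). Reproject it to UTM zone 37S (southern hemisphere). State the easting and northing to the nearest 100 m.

Web Mercator inverse (R = 6378137 m) → φ = -2.35789688°, λ = 38.71349904°.
UTM 37S forward: E = 468146.295 m, N = 9739376.795 m.

E 468100 m, N 9739400 m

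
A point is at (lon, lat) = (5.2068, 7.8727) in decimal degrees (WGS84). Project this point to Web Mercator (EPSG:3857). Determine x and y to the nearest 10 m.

Web Mercator is spherical with R = a = 6378137 m.
x = R·λ = 6378137 × 0.090875803 = 579618.325 m.
y = R·ln tan(π/4 + φ/2) = 6378137 × 0.137838954 = 879155.736 m.

x 579620 m, y 879160 m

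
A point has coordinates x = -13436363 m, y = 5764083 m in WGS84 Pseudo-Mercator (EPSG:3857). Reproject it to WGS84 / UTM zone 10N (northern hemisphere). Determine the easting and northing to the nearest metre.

E 678349 m, N 5085330 m

Web Mercator inverse (R = 6378137 m) → φ = 45.89840206°, λ = -120.70090246°.
UTM 10N forward: E = 678348.556 m, N = 5085329.635 m.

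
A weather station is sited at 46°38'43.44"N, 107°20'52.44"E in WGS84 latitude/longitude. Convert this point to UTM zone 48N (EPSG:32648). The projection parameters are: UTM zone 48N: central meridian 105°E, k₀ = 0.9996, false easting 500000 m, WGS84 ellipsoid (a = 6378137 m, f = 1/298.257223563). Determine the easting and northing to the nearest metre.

Zone 48 central meridian λ₀ = 6×48 − 183 = 105°; Δλ = +2.3479°.
Transverse Mercator on WGS84 with k₀ = 0.9996 gives E = 679675.147 m, N = 5168437.484 m.

E 679675 m, N 5168437 m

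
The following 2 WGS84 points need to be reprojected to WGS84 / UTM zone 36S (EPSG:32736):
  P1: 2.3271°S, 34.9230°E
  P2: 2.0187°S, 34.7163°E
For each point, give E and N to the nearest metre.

UTM zone 36S: λ₀ = 33°, k₀ = 0.9996.
P1 (-2.3271°, 34.9230°) → (713846.753, 9742638.354) m.
P2 (-2.0187°, 34.7163°) → (690892.157, 9776771.333) m.

P1: E 713847 m, N 9742638 m; P2: E 690892 m, N 9776771 m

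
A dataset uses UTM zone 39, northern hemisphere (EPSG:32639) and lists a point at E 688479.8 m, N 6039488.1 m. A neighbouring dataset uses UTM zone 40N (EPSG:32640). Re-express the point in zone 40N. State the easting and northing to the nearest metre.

E 299665 m, N 6039994 m

UTM 39N → geographic: φ = 54.46800003°, λ = 53.90850015°.
UTM 40N (λ₀ = 57°) forward: E = 299664.879 m, N = 6039993.719 m.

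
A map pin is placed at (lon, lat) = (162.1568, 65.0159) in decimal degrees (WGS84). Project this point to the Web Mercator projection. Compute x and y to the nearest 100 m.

x 18051200 m, y 9612600 m

Web Mercator is spherical with R = a = 6378137 m.
x = R·λ = 6378137 × 2.830170064 = 18051212.405 m.
y = R·ln tan(π/4 + φ/2) = 6378137 × 1.507111071 = 9612560.886 m.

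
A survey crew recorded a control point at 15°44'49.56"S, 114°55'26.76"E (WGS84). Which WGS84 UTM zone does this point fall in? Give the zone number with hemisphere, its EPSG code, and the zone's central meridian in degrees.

UTM zone = ⌊(λ + 180)/6⌋ + 1; 114.9241° ∈ [114°, 120°) → zone 50.
Hemisphere: S (φ < 0).
Central meridian λ₀ = 6×50 − 183 = 117°.
EPSG code: 32750.

Zone 50S (EPSG:32750), central meridian 117°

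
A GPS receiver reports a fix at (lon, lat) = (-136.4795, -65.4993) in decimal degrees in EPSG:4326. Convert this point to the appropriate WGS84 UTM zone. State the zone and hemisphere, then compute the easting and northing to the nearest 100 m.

Longitude -136.4795° lies in the 6° band [-138°, -132°), giving zone 8; latitude is south of the equator, so 8S.
Zone 8 central meridian λ₀ = 6×8 − 183 = -135°; Δλ = -1.4795°.
Transverse Mercator on WGS84 with k₀ = 0.9996 gives E = 431541.657 m, N = 2735093.215 m.

Zone 8S: E 431500 m, N 2735100 m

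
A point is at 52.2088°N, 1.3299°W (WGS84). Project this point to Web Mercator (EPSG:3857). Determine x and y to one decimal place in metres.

x -148043.8 m, y 6837967.6 m

Web Mercator is spherical with R = a = 6378137 m.
x = R·λ = 6378137 × -0.023211134 = -148043.791 m.
y = R·ln tan(π/4 + φ/2) = 6378137 × 1.072094811 = 6837967.581 m.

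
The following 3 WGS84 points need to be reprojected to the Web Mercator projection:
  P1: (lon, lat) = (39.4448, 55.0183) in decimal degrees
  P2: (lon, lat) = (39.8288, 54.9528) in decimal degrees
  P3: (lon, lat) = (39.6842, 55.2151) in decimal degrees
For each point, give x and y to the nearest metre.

Web Mercator: x = R·λ, y = R·ln tan(π/4+φ/2), R = 6378137 m.
P1 (55.0183°, 39.4448°) → (4390975.050, 7365418.580) m.
P2 (54.9528°, 39.8288°) → (4433721.735, 7352710.939) m.
P3 (55.2151°, 39.6842°) → (4417624.937, 7403725.051) m.

P1: x 4390975 m, y 7365419 m; P2: x 4433722 m, y 7352711 m; P3: x 4417625 m, y 7403725 m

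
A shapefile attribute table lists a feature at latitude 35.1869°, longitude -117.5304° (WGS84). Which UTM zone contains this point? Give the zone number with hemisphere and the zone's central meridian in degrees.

Zone 11N, central meridian -117°

UTM zone = ⌊(λ + 180)/6⌋ + 1; -117.5304° ∈ [-120°, -114°) → zone 11.
Hemisphere: N (φ ≥ 0).
Central meridian λ₀ = 6×11 − 183 = -117°.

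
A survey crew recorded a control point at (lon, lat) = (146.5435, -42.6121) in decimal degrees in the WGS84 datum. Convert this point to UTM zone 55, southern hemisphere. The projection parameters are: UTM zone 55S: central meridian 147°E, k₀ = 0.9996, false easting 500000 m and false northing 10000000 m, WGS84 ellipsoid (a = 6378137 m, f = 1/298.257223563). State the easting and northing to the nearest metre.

E 462558 m, N 5282158 m

Zone 55 central meridian λ₀ = 6×55 − 183 = 147°; Δλ = -0.4565°.
Transverse Mercator on WGS84 with k₀ = 0.9996 gives E = 462558.200 m, N = 5282158.389 m.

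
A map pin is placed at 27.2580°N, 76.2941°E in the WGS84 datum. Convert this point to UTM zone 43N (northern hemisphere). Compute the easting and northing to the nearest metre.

E 628106 m, N 3015674 m

Zone 43 central meridian λ₀ = 6×43 − 183 = 75°; Δλ = +1.2941°.
Transverse Mercator on WGS84 with k₀ = 0.9996 gives E = 628106.428 m, N = 3015674.311 m.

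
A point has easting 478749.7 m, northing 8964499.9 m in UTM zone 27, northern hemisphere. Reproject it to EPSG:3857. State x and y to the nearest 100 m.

Unproject from UTM 27N (λ₀ = -21°) → φ = 80.74089976°, λ = -22.18310141°.
Web Mercator (R = 6378137 m): x = -2469411.554 m, y = 16032006.615 m.

x -2469400 m, y 16032000 m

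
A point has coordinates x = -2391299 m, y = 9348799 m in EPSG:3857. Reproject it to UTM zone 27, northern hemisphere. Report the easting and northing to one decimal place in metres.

E 476450.4 m, N 7096679.5 m

Web Mercator inverse (R = 6378137 m) → φ = 63.99619893°, λ = -21.48140441°.
UTM 27N forward: E = 476450.438 m, N = 7096679.517 m.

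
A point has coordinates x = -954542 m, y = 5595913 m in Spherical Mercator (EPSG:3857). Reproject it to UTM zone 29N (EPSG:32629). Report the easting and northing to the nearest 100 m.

E 533600 m, N 4964900 m

Web Mercator inverse (R = 6378137 m) → φ = 44.83710275°, λ = -8.57479668°.
UTM 29N forward: E = 533607.351 m, N = 4964942.768 m.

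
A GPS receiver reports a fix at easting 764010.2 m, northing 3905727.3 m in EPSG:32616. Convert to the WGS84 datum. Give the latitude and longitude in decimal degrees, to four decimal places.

Zone 16N: λ₀ = -87°, k₀ = 0.9996, false easting 500000 m.
Meridian distance M = (N − FN)/k₀ = 3907290.2 m.
Inverse transverse Mercator on WGS84 gives φ = 35.25990020°, λ = -84.09800010°.

lat 35.2599°, lon -84.0980°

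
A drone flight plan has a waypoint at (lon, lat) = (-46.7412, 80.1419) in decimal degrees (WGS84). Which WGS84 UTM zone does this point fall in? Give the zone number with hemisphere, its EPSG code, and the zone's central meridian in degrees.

Zone 23N (EPSG:32623), central meridian -45°

UTM zone = ⌊(λ + 180)/6⌋ + 1; -46.7412° ∈ [-48°, -42°) → zone 23.
Hemisphere: N (φ ≥ 0).
Central meridian λ₀ = 6×23 − 183 = -45°.
EPSG code: 32623.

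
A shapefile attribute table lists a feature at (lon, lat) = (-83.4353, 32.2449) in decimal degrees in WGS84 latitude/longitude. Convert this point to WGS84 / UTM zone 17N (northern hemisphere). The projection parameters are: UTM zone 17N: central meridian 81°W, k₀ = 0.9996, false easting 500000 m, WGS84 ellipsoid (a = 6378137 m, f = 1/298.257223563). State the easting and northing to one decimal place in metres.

E 270556.4 m, N 3570184.1 m

Zone 17 central meridian λ₀ = 6×17 − 183 = -81°; Δλ = -2.4353°.
Transverse Mercator on WGS84 with k₀ = 0.9996 gives E = 270556.432 m, N = 3570184.107 m.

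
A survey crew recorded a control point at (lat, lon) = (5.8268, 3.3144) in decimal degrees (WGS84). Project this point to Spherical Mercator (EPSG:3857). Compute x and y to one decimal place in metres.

Web Mercator is spherical with R = a = 6378137 m.
x = R·λ = 6378137 × 0.057847193 = 368957.320 m.
y = R·ln tan(π/4 + φ/2) = 6378137 × 0.101872595 = 649757.368 m.

x 368957.3 m, y 649757.4 m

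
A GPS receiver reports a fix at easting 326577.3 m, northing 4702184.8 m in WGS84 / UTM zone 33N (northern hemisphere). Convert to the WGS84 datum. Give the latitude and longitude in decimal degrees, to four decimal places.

Zone 33N: λ₀ = 15°, k₀ = 0.9996, false easting 500000 m.
Meridian distance M = (N − FN)/k₀ = 4704066.4 m.
Inverse transverse Mercator on WGS84 gives φ = 42.45260039°, λ = 12.89100055°.

lat 42.4526°, lon 12.8910°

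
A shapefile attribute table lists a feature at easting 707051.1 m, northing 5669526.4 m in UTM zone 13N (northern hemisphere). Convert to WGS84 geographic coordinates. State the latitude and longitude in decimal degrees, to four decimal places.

lat 51.1397°, lon -102.0401°

Zone 13N: λ₀ = -105°, k₀ = 0.9996, false easting 500000 m.
Meridian distance M = (N − FN)/k₀ = 5671795.1 m.
Inverse transverse Mercator on WGS84 gives φ = 51.13970021°, λ = -102.04010063°.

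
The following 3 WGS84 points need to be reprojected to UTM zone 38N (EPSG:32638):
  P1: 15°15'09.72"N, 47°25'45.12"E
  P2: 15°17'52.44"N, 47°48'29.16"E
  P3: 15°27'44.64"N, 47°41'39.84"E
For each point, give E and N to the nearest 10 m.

P1: E 760920 m, N 1687730 m; P2: E 801570 m, N 1693230 m; P3: E 789130 m, N 1711280 m

UTM zone 38N: λ₀ = 45°, k₀ = 0.9996.
P1 (15.2527°, 47.4292°) → (760915.725, 1687731.780) m.
P2 (15.2979°, 47.8081°) → (801574.347, 1693226.427) m.
P3 (15.4624°, 47.6944°) → (789128.306, 1711283.966) m.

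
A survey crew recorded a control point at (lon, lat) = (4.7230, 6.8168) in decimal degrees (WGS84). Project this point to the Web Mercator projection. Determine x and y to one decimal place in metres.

Web Mercator is spherical with R = a = 6378137 m.
x = R·λ = 6378137 × 0.082431901 = 525761.955 m.
y = R·ln tan(π/4 + φ/2) = 6378137 × 0.119257289 = 760639.327 m.

x 525762.0 m, y 760639.3 m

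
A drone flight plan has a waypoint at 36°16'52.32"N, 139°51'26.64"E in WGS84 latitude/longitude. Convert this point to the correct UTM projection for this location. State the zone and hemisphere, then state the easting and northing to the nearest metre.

Zone 54N: E 397385 m, N 4015744 m

Longitude 139.8574° lies in the 6° band [138°, 144°), giving zone 54; latitude is north of the equator, so 54N.
Zone 54 central meridian λ₀ = 6×54 − 183 = 141°; Δλ = -1.1426°.
Transverse Mercator on WGS84 with k₀ = 0.9996 gives E = 397384.953 m, N = 4015743.890 m.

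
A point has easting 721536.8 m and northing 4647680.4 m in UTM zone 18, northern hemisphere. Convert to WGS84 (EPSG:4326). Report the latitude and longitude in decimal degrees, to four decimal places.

Zone 18N: λ₀ = -75°, k₀ = 0.9996, false easting 500000 m.
Meridian distance M = (N − FN)/k₀ = 4649540.2 m.
Inverse transverse Mercator on WGS84 gives φ = 41.95000045°, λ = -72.32720019°.

lat 41.9500°, lon -72.3272°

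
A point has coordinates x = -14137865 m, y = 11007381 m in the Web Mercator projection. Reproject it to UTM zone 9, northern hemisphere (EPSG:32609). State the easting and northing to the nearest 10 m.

Web Mercator inverse (R = 6378137 m) → φ = 69.81070055°, λ = -127.00260214°.
UTM 9N forward: E = 576922.455 m, N = 7746021.758 m.

E 576920 m, N 7746020 m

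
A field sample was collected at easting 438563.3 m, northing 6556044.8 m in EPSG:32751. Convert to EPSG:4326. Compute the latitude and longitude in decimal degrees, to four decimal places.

lat -31.1279°, lon 122.3556°

Zone 51S: λ₀ = 123°, k₀ = 0.9996, false easting 500000 m, false northing 10000000 m.
Meridian distance M = (N − FN)/k₀ = -3445333.3 m.
Inverse transverse Mercator on WGS84 gives φ = -31.12789990°, λ = 122.35559976°.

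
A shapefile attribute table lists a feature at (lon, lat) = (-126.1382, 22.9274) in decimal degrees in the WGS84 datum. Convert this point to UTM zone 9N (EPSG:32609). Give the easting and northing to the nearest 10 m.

E 793520 m, N 2538340 m

Zone 9 central meridian λ₀ = 6×9 − 183 = -129°; Δλ = +2.8618°.
Transverse Mercator on WGS84 with k₀ = 0.9996 gives E = 793523.836 m, N = 2538340.302 m.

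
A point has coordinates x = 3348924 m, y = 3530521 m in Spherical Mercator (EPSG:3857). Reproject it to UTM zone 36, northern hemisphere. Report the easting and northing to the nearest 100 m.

E 219300 m, N 3345600 m

Web Mercator inverse (R = 6378137 m) → φ = 30.20960372°, λ = 30.08389615°.
UTM 36N forward: E = 219281.197 m, N = 3345607.917 m.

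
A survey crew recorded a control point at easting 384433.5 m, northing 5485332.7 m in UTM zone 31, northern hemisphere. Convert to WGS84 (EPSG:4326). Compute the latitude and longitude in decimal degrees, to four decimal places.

lat 49.5096°, lon 1.4036°

Zone 31N: λ₀ = 3°, k₀ = 0.9996, false easting 500000 m.
Meridian distance M = (N − FN)/k₀ = 5487527.7 m.
Inverse transverse Mercator on WGS84 gives φ = 49.50960028°, λ = 1.40360028°.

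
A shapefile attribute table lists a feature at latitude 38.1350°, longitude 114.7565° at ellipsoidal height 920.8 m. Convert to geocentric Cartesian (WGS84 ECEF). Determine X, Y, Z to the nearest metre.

X -2103828 m, Y 4562195 m, Z 3917810 m

WGS84: a = 6378137 m, e² = 0.006694380; N(φ) = a/√(1−e²sin²φ) = 6386293.498 m.
X = (N+h)·cosφ·cosλ = -2103828.171 m; Y = (N+h)·cosφ·sinλ = 4562194.727 m; Z = (N(1−e²)+h)·sinφ = 3917809.800 m.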